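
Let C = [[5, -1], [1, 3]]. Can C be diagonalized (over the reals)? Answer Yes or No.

No

Characteristic polynomial: p(λ) = λ^2 - 8λ + 16 = (λ - 4)^2.
λ = 4 has algebraic multiplicity 2; rank(C − 4I) = 1, so geometric multiplicity = 1.
Geometric multiplicity < algebraic multiplicity, so C is not diagonalizable.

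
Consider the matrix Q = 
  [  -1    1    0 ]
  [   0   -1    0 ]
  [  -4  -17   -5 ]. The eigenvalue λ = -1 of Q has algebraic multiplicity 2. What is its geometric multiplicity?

1

Q + 1I = [[0, 1, 0], [0, 0, 0], [-4, -17, -4]].
This matrix has rank 2, so its null space has dimension 3 − 2 = 1.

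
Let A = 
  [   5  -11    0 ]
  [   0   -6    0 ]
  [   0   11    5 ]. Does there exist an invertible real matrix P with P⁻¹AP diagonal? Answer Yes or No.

Characteristic polynomial: p(t) = t^3 - 4t^2 - 35t + 150 = (t - 5)^2(t + 6).
t = 5 has algebraic multiplicity 2; rank(A − 5I) = 1, so geometric multiplicity = 2.
Every eigenvalue has geometric = algebraic multiplicity, so A is diagonalizable.

Yes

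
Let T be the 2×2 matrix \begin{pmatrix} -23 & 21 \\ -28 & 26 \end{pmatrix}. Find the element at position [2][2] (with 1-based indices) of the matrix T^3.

Characteristic polynomial: s^2 - 3s - 10 = (s - 5)(s + 2), so the eigenvalues are -2, 5.
s=-2: eigenvector (1, 1).
s=5: eigenvector (3, 4).
P = [[1, 3], [1, 4]], D = diag(-2, 5), P⁻¹ = [[4, -3], [-1, 1]].
T³ = P·diag(-8, 125)·P⁻¹ = [[-407, 399], [-532, 524]].
The requested entry is 524.

524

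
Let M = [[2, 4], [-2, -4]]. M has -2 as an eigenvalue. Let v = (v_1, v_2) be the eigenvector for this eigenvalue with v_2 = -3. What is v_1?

M + 2I = [[4, 4], [-2, -2]].
Solving (M + 2I)v = 0 gives the eigenspace spanned by (3, -3).
With v_2 = -3, v = (3, -3), so v_1 = 3.

3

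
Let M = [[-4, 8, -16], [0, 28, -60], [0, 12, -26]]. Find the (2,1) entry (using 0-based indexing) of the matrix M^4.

Characteristic polynomial: s^3 + 2s^2 - 16s - 32 = (s - 4)(s + 2)(s + 4), so the eigenvalues are -4, -2, 4.
s=-4: eigenvector (1, 0, 0).
s=4: eigenvector (1, 5, 2).
s=-2: eigenvector (0, 2, 1).
P = [[1, 1, 0], [0, 5, 2], [0, 2, 1]], D = diag(-4, 4, -2), P⁻¹ = [[1, -1, 2], [0, 1, -2], [0, -2, 5]].
M⁴ = P·diag(256, 256, 16)·P⁻¹ = [[256, 0, 0], [0, 1216, -2400], [0, 480, -944]].
The requested entry is 480.

480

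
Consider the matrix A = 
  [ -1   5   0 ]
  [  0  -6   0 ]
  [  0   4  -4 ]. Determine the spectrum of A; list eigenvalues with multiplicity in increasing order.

Characteristic polynomial: p(μ) = μ^3 + 11μ^2 + 34μ + 24 = (μ + 1)(μ + 4)(μ + 6).
Roots (with multiplicity): -6, -4, -1.

-6, -4, -1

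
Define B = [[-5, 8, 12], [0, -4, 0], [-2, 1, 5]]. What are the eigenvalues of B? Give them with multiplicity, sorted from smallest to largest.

Characteristic polynomial: p(t) = t^3 + 4t^2 - t - 4 = (t - 1)(t + 1)(t + 4).
Roots (with multiplicity): -4, -1, 1.

-4, -1, 1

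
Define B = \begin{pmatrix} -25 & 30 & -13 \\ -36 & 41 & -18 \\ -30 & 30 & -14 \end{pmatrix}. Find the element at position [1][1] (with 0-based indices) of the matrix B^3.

881

Characteristic polynomial: t^3 - 2t^2 - 19t + 20 = (t - 5)(t - 1)(t + 4), so the eigenvalues are -4, 1, 5.
t=1: eigenvector (1, 0, -2).
t=5: eigenvector (1, 1, 0).
t=-4: eigenvector (1, 2, 3).
P = [[1, 1, 1], [0, 1, 2], [-2, 0, 3]], D = diag(1, 5, -4), P⁻¹ = [[3, -3, 1], [-4, 5, -2], [2, -2, 1]].
B³ = P·diag(1, 125, -64)·P⁻¹ = [[-625, 750, -313], [-756, 881, -378], [-390, 390, -194]].
The requested entry is 881.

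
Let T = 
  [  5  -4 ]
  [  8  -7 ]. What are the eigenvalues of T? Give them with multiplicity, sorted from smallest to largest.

-3, 1

Characteristic polynomial: p(s) = s^2 + 2s - 3 = (s - 1)(s + 3).
Roots (with multiplicity): -3, 1.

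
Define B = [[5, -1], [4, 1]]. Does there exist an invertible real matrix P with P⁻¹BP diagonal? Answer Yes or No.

No

Characteristic polynomial: p(s) = s^2 - 6s + 9 = (s - 3)^2.
s = 3 has algebraic multiplicity 2; rank(B − 3I) = 1, so geometric multiplicity = 1.
Geometric multiplicity < algebraic multiplicity, so B is not diagonalizable.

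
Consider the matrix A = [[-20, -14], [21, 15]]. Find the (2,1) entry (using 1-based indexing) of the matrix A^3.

651

Characteristic polynomial: s^2 + 5s - 6 = (s - 1)(s + 6), so the eigenvalues are -6, 1.
s=-6: eigenvector (1, -1).
s=1: eigenvector (-2, 3).
P = [[1, -2], [-1, 3]], D = diag(-6, 1), P⁻¹ = [[3, 2], [1, 1]].
A³ = P·diag(-216, 1)·P⁻¹ = [[-650, -434], [651, 435]].
The requested entry is 651.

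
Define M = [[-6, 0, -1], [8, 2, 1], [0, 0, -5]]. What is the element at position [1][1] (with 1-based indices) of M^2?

36

Characteristic polynomial: r^3 + 9r^2 + 8r - 60 = (r - 2)(r + 5)(r + 6), so the eigenvalues are -6, -5, 2.
r=-6: eigenvector (-1, 1, 0).
r=2: eigenvector (0, 1, 0).
r=-5: eigenvector (-1, 1, 1).
P = [[-1, 0, -1], [1, 1, 1], [0, 0, 1]], D = diag(-6, 2, -5), P⁻¹ = [[-1, 0, -1], [1, 1, 0], [0, 0, 1]].
M² = P·diag(36, 4, 25)·P⁻¹ = [[36, 0, 11], [-32, 4, -11], [0, 0, 25]].
The requested entry is 36.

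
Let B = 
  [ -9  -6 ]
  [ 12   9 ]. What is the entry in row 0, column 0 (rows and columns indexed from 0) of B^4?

Characteristic polynomial: s^2 - 9 = (s - 3)(s + 3), so the eigenvalues are -3, 3.
s=3: eigenvector (-1, 2).
s=-3: eigenvector (-1, 1).
P = [[-1, -1], [2, 1]], D = diag(3, -3), P⁻¹ = [[1, 1], [-2, -1]].
B⁴ = P·diag(81, 81)·P⁻¹ = [[81, 0], [0, 81]].
The requested entry is 81.

81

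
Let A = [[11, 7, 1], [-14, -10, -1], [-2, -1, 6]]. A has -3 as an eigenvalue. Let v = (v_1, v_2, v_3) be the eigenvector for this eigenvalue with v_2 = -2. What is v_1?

A + 3I = [[14, 7, 1], [-14, -7, -1], [-2, -1, 9]].
Solving (A + 3I)v = 0 gives the eigenspace spanned by (1, -2, 0).
With v_2 = -2, v = (1, -2, 0), so v_1 = 1.

1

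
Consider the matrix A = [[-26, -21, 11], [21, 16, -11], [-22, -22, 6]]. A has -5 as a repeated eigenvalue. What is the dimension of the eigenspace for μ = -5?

1

A + 5I = [[-21, -21, 11], [21, 21, -11], [-22, -22, 11]].
This matrix has rank 2, so its null space has dimension 3 − 2 = 1.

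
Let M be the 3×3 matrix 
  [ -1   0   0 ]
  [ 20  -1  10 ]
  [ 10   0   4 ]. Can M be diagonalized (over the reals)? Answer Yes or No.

Yes

Characteristic polynomial: p(μ) = μ^3 - 2μ^2 - 7μ - 4 = (μ - 4)(μ + 1)^2.
μ = -1 has algebraic multiplicity 2; rank(M + 1I) = 1, so geometric multiplicity = 2.
Every eigenvalue has geometric = algebraic multiplicity, so M is diagonalizable.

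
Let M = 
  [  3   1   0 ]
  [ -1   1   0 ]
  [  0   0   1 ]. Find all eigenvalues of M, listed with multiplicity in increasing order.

Characteristic polynomial: p(μ) = μ^3 - 5μ^2 + 8μ - 4 = (μ - 2)^2(μ - 1).
Roots (with multiplicity): 1, 2, 2.

1, 2, 2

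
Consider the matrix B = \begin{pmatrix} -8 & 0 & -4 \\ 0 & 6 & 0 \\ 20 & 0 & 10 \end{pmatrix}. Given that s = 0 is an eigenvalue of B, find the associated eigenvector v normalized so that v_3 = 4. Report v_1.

-2

B = [[-8, 0, -4], [0, 6, 0], [20, 0, 10]].
Solving (B)v = 0 gives the eigenspace spanned by (-2, 0, 4).
With v_3 = 4, v = (-2, 0, 4), so v_1 = -2.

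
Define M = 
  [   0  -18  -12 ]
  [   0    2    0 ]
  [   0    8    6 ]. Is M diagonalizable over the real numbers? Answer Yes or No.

Yes

Characteristic polynomial: p(t) = t^3 - 8t^2 + 12t = t(t - 6)(t - 2).
All 3 eigenvalues are distinct, so M is diagonalizable.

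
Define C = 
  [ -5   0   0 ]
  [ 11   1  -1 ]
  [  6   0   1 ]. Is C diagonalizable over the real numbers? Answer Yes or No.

Characteristic polynomial: p(s) = s^3 + 3s^2 - 9s + 5 = (s - 1)^2(s + 5).
s = 1 has algebraic multiplicity 2; rank(C − 1I) = 2, so geometric multiplicity = 1.
Geometric multiplicity < algebraic multiplicity, so C is not diagonalizable.

No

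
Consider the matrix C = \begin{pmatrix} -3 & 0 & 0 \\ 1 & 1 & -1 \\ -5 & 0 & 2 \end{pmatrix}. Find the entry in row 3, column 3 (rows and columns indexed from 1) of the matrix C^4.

Characteristic polynomial: λ^3 - 7λ + 6 = (λ - 2)(λ - 1)(λ + 3), so the eigenvalues are -3, 1, 2.
λ=-3: eigenvector (1, 0, 1).
λ=1: eigenvector (0, 1, 0).
λ=2: eigenvector (0, -1, 1).
P = [[1, 0, 0], [0, 1, -1], [1, 0, 1]], D = diag(-3, 1, 2), P⁻¹ = [[1, 0, 0], [-1, 1, 1], [-1, 0, 1]].
C⁴ = P·diag(81, 1, 16)·P⁻¹ = [[81, 0, 0], [15, 1, -15], [65, 0, 16]].
The requested entry is 16.

16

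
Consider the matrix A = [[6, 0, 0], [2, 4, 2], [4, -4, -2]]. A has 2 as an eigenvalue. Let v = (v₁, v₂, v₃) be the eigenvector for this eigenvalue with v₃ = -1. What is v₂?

A − 2I = [[4, 0, 0], [2, 2, 2], [4, -4, -4]].
Solving (A − 2I)v = 0 gives the eigenspace spanned by (0, 1, -1).
With v₃ = -1, v = (0, 1, -1), so v₂ = 1.

1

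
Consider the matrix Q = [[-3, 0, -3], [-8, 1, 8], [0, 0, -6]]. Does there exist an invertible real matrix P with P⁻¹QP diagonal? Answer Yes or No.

Characteristic polynomial: p(μ) = μ^3 + 8μ^2 + 9μ - 18 = (μ - 1)(μ + 3)(μ + 6).
All 3 eigenvalues are distinct, so Q is diagonalizable.

Yes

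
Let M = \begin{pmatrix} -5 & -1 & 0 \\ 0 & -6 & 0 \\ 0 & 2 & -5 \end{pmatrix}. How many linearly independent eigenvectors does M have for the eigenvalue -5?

M + 5I = [[0, -1, 0], [0, -1, 0], [0, 2, 0]].
This matrix has rank 1, so its null space has dimension 3 − 1 = 2.

2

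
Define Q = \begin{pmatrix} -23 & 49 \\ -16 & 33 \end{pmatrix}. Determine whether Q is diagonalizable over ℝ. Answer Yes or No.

Characteristic polynomial: p(t) = t^2 - 10t + 25 = (t - 5)^2.
t = 5 has algebraic multiplicity 2; rank(Q − 5I) = 1, so geometric multiplicity = 1.
Geometric multiplicity < algebraic multiplicity, so Q is not diagonalizable.

No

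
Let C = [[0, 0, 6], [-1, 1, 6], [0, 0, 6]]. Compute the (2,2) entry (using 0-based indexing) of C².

Characteristic polynomial: λ^3 - 7λ^2 + 6λ = λ(λ - 6)(λ - 1), so the eigenvalues are 0, 1, 6.
λ=0: eigenvector (-1, -1, 0).
λ=1: eigenvector (0, -1, 0).
λ=6: eigenvector (1, 1, 1).
P = [[-1, 0, 1], [-1, -1, 1], [0, 0, 1]], D = diag(0, 1, 6), P⁻¹ = [[-1, 0, 1], [1, -1, 0], [0, 0, 1]].
C² = P·diag(0, 1, 36)·P⁻¹ = [[0, 0, 36], [-1, 1, 36], [0, 0, 36]].
The requested entry is 36.

36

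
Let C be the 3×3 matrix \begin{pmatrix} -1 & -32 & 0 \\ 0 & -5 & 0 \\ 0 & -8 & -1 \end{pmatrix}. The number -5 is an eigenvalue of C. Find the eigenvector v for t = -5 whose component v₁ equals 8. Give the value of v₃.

2

C + 5I = [[4, -32, 0], [0, 0, 0], [0, -8, 4]].
Solving (C + 5I)v = 0 gives the eigenspace spanned by (8, 1, 2).
With v₁ = 8, v = (8, 1, 2), so v₃ = 2.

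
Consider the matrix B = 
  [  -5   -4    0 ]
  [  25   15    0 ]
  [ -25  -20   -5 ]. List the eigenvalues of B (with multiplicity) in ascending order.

Characteristic polynomial: p(s) = s^3 - 5s^2 - 25s + 125 = (s - 5)^2(s + 5).
Roots (with multiplicity): -5, 5, 5.

-5, 5, 5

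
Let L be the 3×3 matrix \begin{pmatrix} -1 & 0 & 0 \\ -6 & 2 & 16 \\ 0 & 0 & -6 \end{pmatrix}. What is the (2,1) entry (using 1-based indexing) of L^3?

Characteristic polynomial: μ^3 + 5μ^2 - 8μ - 12 = (μ - 2)(μ + 1)(μ + 6), so the eigenvalues are -6, -1, 2.
μ=-1: eigenvector (1, 2, 0).
μ=2: eigenvector (0, 1, 0).
μ=-6: eigenvector (0, -2, 1).
P = [[1, 0, 0], [2, 1, -2], [0, 0, 1]], D = diag(-1, 2, -6), P⁻¹ = [[1, 0, 0], [-2, 1, 2], [0, 0, 1]].
L³ = P·diag(-1, 8, -216)·P⁻¹ = [[-1, 0, 0], [-18, 8, 448], [0, 0, -216]].
The requested entry is -18.

-18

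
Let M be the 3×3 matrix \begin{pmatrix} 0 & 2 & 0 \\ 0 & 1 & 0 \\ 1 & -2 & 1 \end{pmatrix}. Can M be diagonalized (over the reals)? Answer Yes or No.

Characteristic polynomial: p(μ) = μ^3 - 2μ^2 + μ = μ(μ - 1)^2.
μ = 1 has algebraic multiplicity 2; rank(M − 1I) = 1, so geometric multiplicity = 2.
Every eigenvalue has geometric = algebraic multiplicity, so M is diagonalizable.

Yes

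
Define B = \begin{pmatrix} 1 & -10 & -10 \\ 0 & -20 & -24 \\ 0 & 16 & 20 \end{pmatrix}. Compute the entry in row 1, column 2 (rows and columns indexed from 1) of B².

30

Characteristic polynomial: μ^3 - μ^2 - 16μ + 16 = (μ - 4)(μ - 1)(μ + 4), so the eigenvalues are -4, 1, 4.
μ=1: eigenvector (1, 0, 0).
μ=-4: eigenvector (2, 3, -2).
μ=4: eigenvector (0, -1, 1).
P = [[1, 2, 0], [0, 3, -1], [0, -2, 1]], D = diag(1, -4, 4), P⁻¹ = [[1, -2, -2], [0, 1, 1], [0, 2, 3]].
B² = P·diag(1, 16, 16)·P⁻¹ = [[1, 30, 30], [0, 16, 0], [0, 0, 16]].
The requested entry is 30.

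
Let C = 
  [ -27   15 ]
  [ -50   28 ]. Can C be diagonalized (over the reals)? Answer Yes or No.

Yes

Characteristic polynomial: p(s) = s^2 - s - 6 = (s - 3)(s + 2).
All 2 eigenvalues are distinct, so C is diagonalizable.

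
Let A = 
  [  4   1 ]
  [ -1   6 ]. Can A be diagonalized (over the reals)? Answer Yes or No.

No

Characteristic polynomial: p(μ) = μ^2 - 10μ + 25 = (μ - 5)^2.
μ = 5 has algebraic multiplicity 2; rank(A − 5I) = 1, so geometric multiplicity = 1.
Geometric multiplicity < algebraic multiplicity, so A is not diagonalizable.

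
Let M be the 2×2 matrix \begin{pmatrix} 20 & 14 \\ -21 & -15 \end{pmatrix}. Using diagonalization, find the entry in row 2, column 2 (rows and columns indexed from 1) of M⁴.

-2589

Characteristic polynomial: μ^2 - 5μ - 6 = (μ - 6)(μ + 1), so the eigenvalues are -1, 6.
μ=-1: eigenvector (-2, 3).
μ=6: eigenvector (1, -1).
P = [[-2, 1], [3, -1]], D = diag(-1, 6), P⁻¹ = [[1, 1], [3, 2]].
M⁴ = P·diag(1, 1296)·P⁻¹ = [[3886, 2590], [-3885, -2589]].
The requested entry is -2589.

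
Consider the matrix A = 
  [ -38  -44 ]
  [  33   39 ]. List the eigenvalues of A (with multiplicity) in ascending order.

Characteristic polynomial: p(s) = s^2 - s - 30 = (s - 6)(s + 5).
Roots (with multiplicity): -5, 6.

-5, 6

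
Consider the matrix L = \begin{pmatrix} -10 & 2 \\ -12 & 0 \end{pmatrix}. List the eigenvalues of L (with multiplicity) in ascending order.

-6, -4

Characteristic polynomial: p(r) = r^2 + 10r + 24 = (r + 4)(r + 6).
Roots (with multiplicity): -6, -4.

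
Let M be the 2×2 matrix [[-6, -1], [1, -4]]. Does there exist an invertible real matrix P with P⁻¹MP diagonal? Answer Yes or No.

No

Characteristic polynomial: p(μ) = μ^2 + 10μ + 25 = (μ + 5)^2.
μ = -5 has algebraic multiplicity 2; rank(M + 5I) = 1, so geometric multiplicity = 1.
Geometric multiplicity < algebraic multiplicity, so M is not diagonalizable.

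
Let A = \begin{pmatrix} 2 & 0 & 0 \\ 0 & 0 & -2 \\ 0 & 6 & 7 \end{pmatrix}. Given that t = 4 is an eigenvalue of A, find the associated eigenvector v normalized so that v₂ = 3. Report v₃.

A − 4I = [[-2, 0, 0], [0, -4, -2], [0, 6, 3]].
Solving (A − 4I)v = 0 gives the eigenspace spanned by (0, 3, -6).
With v₂ = 3, v = (0, 3, -6), so v₃ = -6.

-6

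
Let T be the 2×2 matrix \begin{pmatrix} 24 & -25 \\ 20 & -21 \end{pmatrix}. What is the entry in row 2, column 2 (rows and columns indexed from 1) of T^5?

Characteristic polynomial: r^2 - 3r - 4 = (r - 4)(r + 1), so the eigenvalues are -1, 4.
r=-1: eigenvector (-1, -1).
r=4: eigenvector (5, 4).
P = [[-1, 5], [-1, 4]], D = diag(-1, 4), P⁻¹ = [[4, -5], [1, -1]].
T⁵ = P·diag(-1, 1024)·P⁻¹ = [[5124, -5125], [4100, -4101]].
The requested entry is -4101.

-4101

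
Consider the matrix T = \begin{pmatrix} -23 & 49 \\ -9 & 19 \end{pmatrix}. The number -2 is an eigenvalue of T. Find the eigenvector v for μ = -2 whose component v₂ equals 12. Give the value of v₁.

28

T + 2I = [[-21, 49], [-9, 21]].
Solving (T + 2I)v = 0 gives the eigenspace spanned by (28, 12).
With v₂ = 12, v = (28, 12), so v₁ = 28.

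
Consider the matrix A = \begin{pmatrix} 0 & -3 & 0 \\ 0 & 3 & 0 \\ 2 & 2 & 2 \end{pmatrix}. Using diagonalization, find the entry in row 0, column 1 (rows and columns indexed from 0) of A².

-9

Characteristic polynomial: r^3 - 5r^2 + 6r = r(r - 3)(r - 2), so the eigenvalues are 0, 2, 3.
r=0: eigenvector (1, 0, -1).
r=3: eigenvector (-1, 1, 0).
r=2: eigenvector (0, 0, 1).
P = [[1, -1, 0], [0, 1, 0], [-1, 0, 1]], D = diag(0, 3, 2), P⁻¹ = [[1, 1, 0], [0, 1, 0], [1, 1, 1]].
A² = P·diag(0, 9, 4)·P⁻¹ = [[0, -9, 0], [0, 9, 0], [4, 4, 4]].
The requested entry is -9.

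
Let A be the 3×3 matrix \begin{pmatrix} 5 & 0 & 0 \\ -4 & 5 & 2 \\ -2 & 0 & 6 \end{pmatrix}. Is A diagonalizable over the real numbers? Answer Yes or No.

Characteristic polynomial: p(t) = t^3 - 16t^2 + 85t - 150 = (t - 6)(t - 5)^2.
t = 5 has algebraic multiplicity 2; rank(A − 5I) = 1, so geometric multiplicity = 2.
Every eigenvalue has geometric = algebraic multiplicity, so A is diagonalizable.

Yes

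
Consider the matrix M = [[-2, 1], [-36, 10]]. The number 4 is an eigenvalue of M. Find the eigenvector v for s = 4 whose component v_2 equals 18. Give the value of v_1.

3

M − 4I = [[-6, 1], [-36, 6]].
Solving (M − 4I)v = 0 gives the eigenspace spanned by (3, 18).
With v_2 = 18, v = (3, 18), so v_1 = 3.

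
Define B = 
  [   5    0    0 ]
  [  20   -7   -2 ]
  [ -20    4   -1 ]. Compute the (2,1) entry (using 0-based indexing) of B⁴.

-1088

Characteristic polynomial: μ^3 + 3μ^2 - 25μ - 75 = (μ - 5)(μ + 3)(μ + 5), so the eigenvalues are -5, -3, 5.
μ=5: eigenvector (1, 2, -2).
μ=-5: eigenvector (0, 1, -1).
μ=-3: eigenvector (0, -1, 2).
P = [[1, 0, 0], [2, 1, -1], [-2, -1, 2]], D = diag(5, -5, -3), P⁻¹ = [[1, 0, 0], [-2, 2, 1], [0, 1, 1]].
B⁴ = P·diag(625, 625, 81)·P⁻¹ = [[625, 0, 0], [0, 1169, 544], [0, -1088, -463]].
The requested entry is -1088.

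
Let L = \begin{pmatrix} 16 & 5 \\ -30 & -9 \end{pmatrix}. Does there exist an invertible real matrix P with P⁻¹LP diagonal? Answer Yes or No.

Yes

Characteristic polynomial: p(t) = t^2 - 7t + 6 = (t - 6)(t - 1).
All 2 eigenvalues are distinct, so L is diagonalizable.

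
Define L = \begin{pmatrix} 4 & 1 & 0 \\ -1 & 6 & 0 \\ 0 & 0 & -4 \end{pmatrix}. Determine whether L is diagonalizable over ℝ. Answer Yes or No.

Characteristic polynomial: p(μ) = μ^3 - 6μ^2 - 15μ + 100 = (μ - 5)^2(μ + 4).
μ = 5 has algebraic multiplicity 2; rank(L − 5I) = 2, so geometric multiplicity = 1.
Geometric multiplicity < algebraic multiplicity, so L is not diagonalizable.

No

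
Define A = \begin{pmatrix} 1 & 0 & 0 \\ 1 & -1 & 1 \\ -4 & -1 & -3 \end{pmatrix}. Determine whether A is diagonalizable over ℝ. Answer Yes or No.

Characteristic polynomial: p(μ) = μ^3 + 3μ^2 - 4 = (μ - 1)(μ + 2)^2.
μ = -2 has algebraic multiplicity 2; rank(A + 2I) = 2, so geometric multiplicity = 1.
Geometric multiplicity < algebraic multiplicity, so A is not diagonalizable.

No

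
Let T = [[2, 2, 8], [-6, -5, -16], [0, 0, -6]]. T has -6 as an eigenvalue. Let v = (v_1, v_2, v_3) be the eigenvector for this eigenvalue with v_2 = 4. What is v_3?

T + 6I = [[8, 2, 8], [-6, 1, -16], [0, 0, 0]].
Solving (T + 6I)v = 0 gives the eigenspace spanned by (-2, 4, 1).
With v_2 = 4, v = (-2, 4, 1), so v_3 = 1.

1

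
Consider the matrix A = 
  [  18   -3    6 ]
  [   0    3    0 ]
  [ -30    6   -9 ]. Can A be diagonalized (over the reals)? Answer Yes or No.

Characteristic polynomial: p(s) = s^3 - 12s^2 + 45s - 54 = (s - 6)(s - 3)^2.
s = 3 has algebraic multiplicity 2; rank(A − 3I) = 1, so geometric multiplicity = 2.
Every eigenvalue has geometric = algebraic multiplicity, so A is diagonalizable.

Yes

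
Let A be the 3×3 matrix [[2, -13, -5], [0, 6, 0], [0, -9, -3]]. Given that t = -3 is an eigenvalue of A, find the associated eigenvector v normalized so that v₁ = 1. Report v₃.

1

A + 3I = [[5, -13, -5], [0, 9, 0], [0, -9, 0]].
Solving (A + 3I)v = 0 gives the eigenspace spanned by (1, 0, 1).
With v₁ = 1, v = (1, 0, 1), so v₃ = 1.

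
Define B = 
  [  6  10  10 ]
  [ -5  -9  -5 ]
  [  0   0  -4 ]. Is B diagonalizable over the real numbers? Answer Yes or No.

Yes

Characteristic polynomial: p(t) = t^3 + 7t^2 + 8t - 16 = (t - 1)(t + 4)^2.
t = -4 has algebraic multiplicity 2; rank(B + 4I) = 1, so geometric multiplicity = 2.
Every eigenvalue has geometric = algebraic multiplicity, so B is diagonalizable.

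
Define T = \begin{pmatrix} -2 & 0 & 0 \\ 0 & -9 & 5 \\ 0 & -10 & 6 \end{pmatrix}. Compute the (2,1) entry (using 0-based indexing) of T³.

-130

Characteristic polynomial: μ^3 + 5μ^2 + 2μ - 8 = (μ - 1)(μ + 2)(μ + 4), so the eigenvalues are -4, -2, 1.
μ=-2: eigenvector (1, 0, 0).
μ=1: eigenvector (0, -1, -2).
μ=-4: eigenvector (0, 1, 1).
P = [[1, 0, 0], [0, -1, 1], [0, -2, 1]], D = diag(-2, 1, -4), P⁻¹ = [[1, 0, 0], [0, 1, -1], [0, 2, -1]].
T³ = P·diag(-8, 1, -64)·P⁻¹ = [[-8, 0, 0], [0, -129, 65], [0, -130, 66]].
The requested entry is -130.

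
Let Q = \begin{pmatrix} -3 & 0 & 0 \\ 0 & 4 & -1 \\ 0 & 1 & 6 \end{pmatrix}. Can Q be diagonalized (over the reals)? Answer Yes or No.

Characteristic polynomial: p(r) = r^3 - 7r^2 - 5r + 75 = (r - 5)^2(r + 3).
r = 5 has algebraic multiplicity 2; rank(Q − 5I) = 2, so geometric multiplicity = 1.
Geometric multiplicity < algebraic multiplicity, so Q is not diagonalizable.

No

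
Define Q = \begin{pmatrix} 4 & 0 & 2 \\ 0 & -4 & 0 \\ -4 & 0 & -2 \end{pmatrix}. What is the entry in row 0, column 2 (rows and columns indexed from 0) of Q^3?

8

Characteristic polynomial: λ^3 + 2λ^2 - 8λ = λ(λ - 2)(λ + 4), so the eigenvalues are -4, 0, 2.
λ=2: eigenvector (1, 0, -1).
λ=-4: eigenvector (0, 1, 0).
λ=0: eigenvector (-1, 0, 2).
P = [[1, 0, -1], [0, 1, 0], [-1, 0, 2]], D = diag(2, -4, 0), P⁻¹ = [[2, 0, 1], [0, 1, 0], [1, 0, 1]].
Q³ = P·diag(8, -64, 0)·P⁻¹ = [[16, 0, 8], [0, -64, 0], [-16, 0, -8]].
The requested entry is 8.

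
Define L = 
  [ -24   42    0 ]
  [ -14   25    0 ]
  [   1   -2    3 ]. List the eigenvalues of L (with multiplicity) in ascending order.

Characteristic polynomial: p(r) = r^3 - 4r^2 - 9r + 36 = (r - 4)(r - 3)(r + 3).
Roots (with multiplicity): -3, 3, 4.

-3, 3, 4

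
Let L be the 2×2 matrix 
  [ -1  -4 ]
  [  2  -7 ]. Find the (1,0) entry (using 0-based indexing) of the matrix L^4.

Characteristic polynomial: s^2 + 8s + 15 = (s + 3)(s + 5), so the eigenvalues are -5, -3.
s=-5: eigenvector (-1, -1).
s=-3: eigenvector (2, 1).
P = [[-1, 2], [-1, 1]], D = diag(-5, -3), P⁻¹ = [[1, -2], [1, -1]].
L⁴ = P·diag(625, 81)·P⁻¹ = [[-463, 1088], [-544, 1169]].
The requested entry is -544.

-544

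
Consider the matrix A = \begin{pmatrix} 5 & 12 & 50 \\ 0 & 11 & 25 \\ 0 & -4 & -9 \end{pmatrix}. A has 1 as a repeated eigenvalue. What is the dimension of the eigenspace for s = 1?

1

A − 1I = [[4, 12, 50], [0, 10, 25], [0, -4, -10]].
This matrix has rank 2, so its null space has dimension 3 − 2 = 1.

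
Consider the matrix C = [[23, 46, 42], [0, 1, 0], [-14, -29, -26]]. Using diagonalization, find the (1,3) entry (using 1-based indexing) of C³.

Characteristic polynomial: t^3 + 2t^2 - 13t + 10 = (t - 2)(t - 1)(t + 5), so the eigenvalues are -5, 1, 2.
t=-5: eigenvector (-3, 0, 2).
t=1: eigenvector (-4, 1, 1).
t=2: eigenvector (-2, 0, 1).
P = [[-3, -4, -2], [0, 1, 0], [2, 1, 1]], D = diag(-5, 1, 2), P⁻¹ = [[1, 2, 2], [0, 1, 0], [-2, -5, -3]].
C³ = P·diag(-125, 1, 8)·P⁻¹ = [[407, 826, 798], [0, 1, 0], [-266, -539, -524]].
The requested entry is 798.

798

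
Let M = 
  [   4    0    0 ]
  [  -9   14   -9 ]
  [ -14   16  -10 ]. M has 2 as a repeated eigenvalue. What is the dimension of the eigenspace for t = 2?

1

M − 2I = [[2, 0, 0], [-9, 12, -9], [-14, 16, -12]].
This matrix has rank 2, so its null space has dimension 3 − 2 = 1.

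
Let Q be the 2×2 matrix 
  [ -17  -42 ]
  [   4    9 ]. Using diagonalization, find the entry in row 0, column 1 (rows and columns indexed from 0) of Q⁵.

-60522

Characteristic polynomial: μ^2 + 8μ + 15 = (μ + 3)(μ + 5), so the eigenvalues are -5, -3.
μ=-3: eigenvector (-3, 1).
μ=-5: eigenvector (7, -2).
P = [[-3, 7], [1, -2]], D = diag(-3, -5), P⁻¹ = [[2, 7], [1, 3]].
Q⁵ = P·diag(-243, -3125)·P⁻¹ = [[-20417, -60522], [5764, 17049]].
The requested entry is -60522.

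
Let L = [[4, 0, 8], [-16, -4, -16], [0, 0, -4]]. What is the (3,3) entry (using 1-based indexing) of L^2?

Characteristic polynomial: t^3 + 4t^2 - 16t - 64 = (t - 4)(t + 4)^2, so the eigenvalues are -4, -4, 4.
t=-4: eigenvector (-1, 2, 1).
t=-4: eigenvector (0, 1, 0).
t=4: eigenvector (1, -2, 0).
P = [[-1, 0, 1], [2, 1, -2], [1, 0, 0]], D = diag(-4, -4, 4), P⁻¹ = [[0, 0, 1], [2, 1, 0], [1, 0, 1]].
L² = P·diag(16, 16, 16)·P⁻¹ = [[16, 0, 0], [0, 16, 0], [0, 0, 16]].
The requested entry is 16.

16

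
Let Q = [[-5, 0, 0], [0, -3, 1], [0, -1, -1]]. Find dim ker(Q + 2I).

1

Q + 2I = [[-3, 0, 0], [0, -1, 1], [0, -1, 1]].
This matrix has rank 2, so its null space has dimension 3 − 2 = 1.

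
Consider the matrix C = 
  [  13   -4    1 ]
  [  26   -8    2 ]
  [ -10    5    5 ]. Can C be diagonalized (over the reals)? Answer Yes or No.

Characteristic polynomial: p(t) = t^3 - 10t^2 + 25t = t(t - 5)^2.
t = 5 has algebraic multiplicity 2; rank(C − 5I) = 2, so geometric multiplicity = 1.
Geometric multiplicity < algebraic multiplicity, so C is not diagonalizable.

No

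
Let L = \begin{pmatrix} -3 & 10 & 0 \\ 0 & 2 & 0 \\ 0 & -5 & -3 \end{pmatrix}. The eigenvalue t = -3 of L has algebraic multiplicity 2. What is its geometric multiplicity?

2

L + 3I = [[0, 10, 0], [0, 5, 0], [0, -5, 0]].
This matrix has rank 1, so its null space has dimension 3 − 1 = 2.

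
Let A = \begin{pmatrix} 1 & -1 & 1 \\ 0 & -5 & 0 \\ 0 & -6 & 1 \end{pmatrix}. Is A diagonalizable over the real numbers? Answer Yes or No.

No

Characteristic polynomial: p(λ) = λ^3 + 3λ^2 - 9λ + 5 = (λ - 1)^2(λ + 5).
λ = 1 has algebraic multiplicity 2; rank(A − 1I) = 2, so geometric multiplicity = 1.
Geometric multiplicity < algebraic multiplicity, so A is not diagonalizable.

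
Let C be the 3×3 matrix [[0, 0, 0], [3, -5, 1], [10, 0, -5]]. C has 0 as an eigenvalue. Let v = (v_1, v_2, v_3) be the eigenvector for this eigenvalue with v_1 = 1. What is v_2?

C = [[0, 0, 0], [3, -5, 1], [10, 0, -5]].
Solving (C)v = 0 gives the eigenspace spanned by (1, 1, 2).
With v_1 = 1, v = (1, 1, 2), so v_2 = 1.

1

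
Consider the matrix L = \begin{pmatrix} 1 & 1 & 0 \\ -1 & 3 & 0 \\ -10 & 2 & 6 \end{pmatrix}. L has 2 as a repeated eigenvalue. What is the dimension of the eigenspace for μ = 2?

1

L − 2I = [[-1, 1, 0], [-1, 1, 0], [-10, 2, 4]].
This matrix has rank 2, so its null space has dimension 3 − 2 = 1.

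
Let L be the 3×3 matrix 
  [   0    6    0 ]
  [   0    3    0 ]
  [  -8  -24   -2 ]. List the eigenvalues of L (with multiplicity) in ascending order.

-2, 0, 3

Characteristic polynomial: p(r) = r^3 - r^2 - 6r = r(r - 3)(r + 2).
Roots (with multiplicity): -2, 0, 3.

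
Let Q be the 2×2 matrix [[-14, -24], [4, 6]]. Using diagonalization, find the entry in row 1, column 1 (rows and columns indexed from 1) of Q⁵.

Characteristic polynomial: λ^2 + 8λ + 12 = (λ + 2)(λ + 6), so the eigenvalues are -6, -2.
λ=-2: eigenvector (-2, 1).
λ=-6: eigenvector (-3, 1).
P = [[-2, -3], [1, 1]], D = diag(-2, -6), P⁻¹ = [[1, 3], [-1, -2]].
Q⁵ = P·diag(-32, -7776)·P⁻¹ = [[-23264, -46464], [7744, 15456]].
The requested entry is -23264.

-23264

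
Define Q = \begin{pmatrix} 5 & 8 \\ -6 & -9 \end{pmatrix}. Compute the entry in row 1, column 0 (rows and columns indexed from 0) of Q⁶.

Characteristic polynomial: r^2 + 4r + 3 = (r + 1)(r + 3), so the eigenvalues are -3, -1.
r=-1: eigenvector (4, -3).
r=-3: eigenvector (-1, 1).
P = [[4, -1], [-3, 1]], D = diag(-1, -3), P⁻¹ = [[1, 1], [3, 4]].
Q⁶ = P·diag(1, 729)·P⁻¹ = [[-2183, -2912], [2184, 2913]].
The requested entry is 2184.

2184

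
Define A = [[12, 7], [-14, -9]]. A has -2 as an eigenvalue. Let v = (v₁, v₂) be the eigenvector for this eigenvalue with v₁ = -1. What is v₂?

2

A + 2I = [[14, 7], [-14, -7]].
Solving (A + 2I)v = 0 gives the eigenspace spanned by (-1, 2).
With v₁ = -1, v = (-1, 2), so v₂ = 2.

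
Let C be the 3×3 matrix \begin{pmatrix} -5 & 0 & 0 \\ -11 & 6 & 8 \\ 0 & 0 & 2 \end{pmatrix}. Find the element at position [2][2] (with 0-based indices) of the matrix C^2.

4

Characteristic polynomial: t^3 - 3t^2 - 28t + 60 = (t - 6)(t - 2)(t + 5), so the eigenvalues are -5, 2, 6.
t=-5: eigenvector (1, 1, 0).
t=2: eigenvector (0, -2, 1).
t=6: eigenvector (0, 1, 0).
P = [[1, 0, 0], [1, -2, 1], [0, 1, 0]], D = diag(-5, 2, 6), P⁻¹ = [[1, 0, 0], [0, 0, 1], [-1, 1, 2]].
C² = P·diag(25, 4, 36)·P⁻¹ = [[25, 0, 0], [-11, 36, 64], [0, 0, 4]].
The requested entry is 4.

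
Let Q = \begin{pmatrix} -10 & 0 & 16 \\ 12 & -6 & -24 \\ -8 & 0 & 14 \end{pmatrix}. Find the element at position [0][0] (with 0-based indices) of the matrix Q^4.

Characteristic polynomial: μ^3 + 2μ^2 - 36μ - 72 = (μ - 6)(μ + 2)(μ + 6), so the eigenvalues are -6, -2, 6.
μ=-2: eigenvector (2, 0, 1).
μ=-6: eigenvector (0, 1, 0).
μ=6: eigenvector (1, -1, 1).
P = [[2, 0, 1], [0, 1, -1], [1, 0, 1]], D = diag(-2, -6, 6), P⁻¹ = [[1, 0, -1], [-1, 1, 2], [-1, 0, 2]].
Q⁴ = P·diag(16, 1296, 1296)·P⁻¹ = [[-1264, 0, 2560], [0, 1296, 0], [-1280, 0, 2576]].
The requested entry is -1264.

-1264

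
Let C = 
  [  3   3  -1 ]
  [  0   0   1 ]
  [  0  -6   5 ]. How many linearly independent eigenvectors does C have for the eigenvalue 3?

2

C − 3I = [[0, 3, -1], [0, -3, 1], [0, -6, 2]].
This matrix has rank 1, so its null space has dimension 3 − 1 = 2.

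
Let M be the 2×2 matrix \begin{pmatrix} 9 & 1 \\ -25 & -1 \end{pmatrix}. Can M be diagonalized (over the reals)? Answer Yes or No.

Characteristic polynomial: p(r) = r^2 - 8r + 16 = (r - 4)^2.
r = 4 has algebraic multiplicity 2; rank(M − 4I) = 1, so geometric multiplicity = 1.
Geometric multiplicity < algebraic multiplicity, so M is not diagonalizable.

No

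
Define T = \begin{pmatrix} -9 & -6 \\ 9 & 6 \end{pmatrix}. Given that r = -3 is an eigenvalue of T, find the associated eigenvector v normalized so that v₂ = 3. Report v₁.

T + 3I = [[-6, -6], [9, 9]].
Solving (T + 3I)v = 0 gives the eigenspace spanned by (-3, 3).
With v₂ = 3, v = (-3, 3), so v₁ = -3.

-3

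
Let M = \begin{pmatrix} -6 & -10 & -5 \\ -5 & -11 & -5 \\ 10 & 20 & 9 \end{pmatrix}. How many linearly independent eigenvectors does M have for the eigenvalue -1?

M + 1I = [[-5, -10, -5], [-5, -10, -5], [10, 20, 10]].
This matrix has rank 1, so its null space has dimension 3 − 1 = 2.

2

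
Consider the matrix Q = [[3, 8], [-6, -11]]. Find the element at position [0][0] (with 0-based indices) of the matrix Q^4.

-1551

Characteristic polynomial: r^2 + 8r + 15 = (r + 3)(r + 5), so the eigenvalues are -5, -3.
r=-5: eigenvector (-1, 1).
r=-3: eigenvector (4, -3).
P = [[-1, 4], [1, -3]], D = diag(-5, -3), P⁻¹ = [[3, 4], [1, 1]].
Q⁴ = P·diag(625, 81)·P⁻¹ = [[-1551, -2176], [1632, 2257]].
The requested entry is -1551.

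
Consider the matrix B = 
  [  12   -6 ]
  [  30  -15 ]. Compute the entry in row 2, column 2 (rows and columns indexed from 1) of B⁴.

Characteristic polynomial: μ^2 + 3μ = μ(μ + 3), so the eigenvalues are -3, 0.
μ=-3: eigenvector (2, 5).
μ=0: eigenvector (1, 2).
P = [[2, 1], [5, 2]], D = diag(-3, 0), P⁻¹ = [[-2, 1], [5, -2]].
B⁴ = P·diag(81, 0)·P⁻¹ = [[-324, 162], [-810, 405]].
The requested entry is 405.

405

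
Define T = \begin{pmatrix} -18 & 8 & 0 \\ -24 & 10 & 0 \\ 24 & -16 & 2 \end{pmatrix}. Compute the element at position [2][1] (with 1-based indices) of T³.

-1248

Characteristic polynomial: μ^3 + 6μ^2 - 4μ - 24 = (μ - 2)(μ + 2)(μ + 6), so the eigenvalues are -6, -2, 2.
μ=2: eigenvector (0, 0, 1).
μ=-6: eigenvector (-2, -3, 0).
μ=-2: eigenvector (1, 2, 2).
P = [[0, -2, 1], [0, -3, 2], [1, 0, 2]], D = diag(2, -6, -2), P⁻¹ = [[6, -4, 1], [-2, 1, 0], [-3, 2, 0]].
T³ = P·diag(8, -216, -8)·P⁻¹ = [[-840, 416, 0], [-1248, 616, 0], [96, -64, 8]].
The requested entry is -1248.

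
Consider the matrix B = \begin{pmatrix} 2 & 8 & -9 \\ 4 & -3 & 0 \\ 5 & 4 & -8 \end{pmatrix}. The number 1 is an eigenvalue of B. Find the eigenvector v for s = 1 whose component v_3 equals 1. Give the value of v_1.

1

B − 1I = [[1, 8, -9], [4, -4, 0], [5, 4, -9]].
Solving (B − 1I)v = 0 gives the eigenspace spanned by (1, 1, 1).
With v_3 = 1, v = (1, 1, 1), so v_1 = 1.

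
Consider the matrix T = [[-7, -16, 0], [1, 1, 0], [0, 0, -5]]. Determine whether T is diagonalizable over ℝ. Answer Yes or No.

No

Characteristic polynomial: p(λ) = λ^3 + 11λ^2 + 39λ + 45 = (λ + 3)^2(λ + 5).
λ = -3 has algebraic multiplicity 2; rank(T + 3I) = 2, so geometric multiplicity = 1.
Geometric multiplicity < algebraic multiplicity, so T is not diagonalizable.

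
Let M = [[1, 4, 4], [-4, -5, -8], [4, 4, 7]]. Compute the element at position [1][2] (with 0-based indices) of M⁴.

Characteristic polynomial: s^3 - 3s^2 - s + 3 = (s - 3)(s - 1)(s + 1), so the eigenvalues are -1, 1, 3.
s=1: eigenvector (1, 2, -2).
s=3: eigenvector (0, 1, -1).
s=-1: eigenvector (-2, 0, 1).
P = [[1, 0, -2], [2, 1, 0], [-2, -1, 1]], D = diag(1, 3, -1), P⁻¹ = [[1, 2, 2], [-2, -3, -4], [0, 1, 1]].
M⁴ = P·diag(1, 81, 1)·P⁻¹ = [[1, 0, 0], [-160, -239, -320], [160, 240, 321]].
The requested entry is -320.

-320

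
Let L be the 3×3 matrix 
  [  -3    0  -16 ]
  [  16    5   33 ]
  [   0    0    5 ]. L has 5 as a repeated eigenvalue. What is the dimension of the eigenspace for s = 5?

L − 5I = [[-8, 0, -16], [16, 0, 33], [0, 0, 0]].
This matrix has rank 2, so its null space has dimension 3 − 2 = 1.

1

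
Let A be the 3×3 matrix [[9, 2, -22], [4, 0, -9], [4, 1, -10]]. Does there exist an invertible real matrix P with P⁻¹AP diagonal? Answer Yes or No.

No

Characteristic polynomial: p(μ) = μ^3 + μ^2 - μ - 1 = (μ - 1)(μ + 1)^2.
μ = -1 has algebraic multiplicity 2; rank(A + 1I) = 2, so geometric multiplicity = 1.
Geometric multiplicity < algebraic multiplicity, so A is not diagonalizable.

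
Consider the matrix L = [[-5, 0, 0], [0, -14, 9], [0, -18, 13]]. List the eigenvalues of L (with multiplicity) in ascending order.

-5, -5, 4

Characteristic polynomial: p(t) = t^3 + 6t^2 - 15t - 100 = (t - 4)(t + 5)^2.
Roots (with multiplicity): -5, -5, 4.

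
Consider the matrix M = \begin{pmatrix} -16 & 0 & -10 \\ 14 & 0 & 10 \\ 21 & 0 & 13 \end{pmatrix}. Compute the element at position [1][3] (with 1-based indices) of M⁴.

Characteristic polynomial: μ^3 + 3μ^2 + 2μ = μ(μ + 1)(μ + 2), so the eigenvalues are -2, -1, 0.
μ=-2: eigenvector (5, 0, -7).
μ=0: eigenvector (0, 1, 0).
μ=-1: eigenvector (-2, -2, 3).
P = [[5, 0, -2], [0, 1, -2], [-7, 0, 3]], D = diag(-2, 0, -1), P⁻¹ = [[3, 0, 2], [14, 1, 10], [7, 0, 5]].
M⁴ = P·diag(16, 0, 1)·P⁻¹ = [[226, 0, 150], [-14, 0, -10], [-315, 0, -209]].
The requested entry is 150.

150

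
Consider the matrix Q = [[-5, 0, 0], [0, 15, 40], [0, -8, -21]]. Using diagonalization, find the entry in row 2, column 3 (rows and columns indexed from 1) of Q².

Characteristic polynomial: r^3 + 11r^2 + 35r + 25 = (r + 1)(r + 5)^2, so the eigenvalues are -5, -5, -1.
r=-5: eigenvector (0, -2, 1).
r=-1: eigenvector (0, 5, -2).
r=-5: eigenvector (1, 0, 0).
P = [[0, 0, 1], [-2, 5, 0], [1, -2, 0]], D = diag(-5, -1, -5), P⁻¹ = [[0, 2, 5], [0, 1, 2], [1, 0, 0]].
Q² = P·diag(25, 1, 25)·P⁻¹ = [[25, 0, 0], [0, -95, -240], [0, 48, 121]].
The requested entry is -240.

-240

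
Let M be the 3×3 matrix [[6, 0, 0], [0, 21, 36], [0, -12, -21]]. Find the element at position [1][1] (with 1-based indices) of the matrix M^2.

Characteristic polynomial: s^3 - 6s^2 - 9s + 54 = (s - 6)(s - 3)(s + 3), so the eigenvalues are -3, 3, 6.
s=6: eigenvector (1, 0, 0).
s=-3: eigenvector (0, -3, 2).
s=3: eigenvector (0, -2, 1).
P = [[1, 0, 0], [0, -3, -2], [0, 2, 1]], D = diag(6, -3, 3), P⁻¹ = [[1, 0, 0], [0, 1, 2], [0, -2, -3]].
M² = P·diag(36, 9, 9)·P⁻¹ = [[36, 0, 0], [0, 9, 0], [0, 0, 9]].
The requested entry is 36.

36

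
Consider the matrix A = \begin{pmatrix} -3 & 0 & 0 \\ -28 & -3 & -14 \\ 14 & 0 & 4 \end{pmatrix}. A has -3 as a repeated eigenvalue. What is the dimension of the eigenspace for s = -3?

A + 3I = [[0, 0, 0], [-28, 0, -14], [14, 0, 7]].
This matrix has rank 1, so its null space has dimension 3 − 1 = 2.

2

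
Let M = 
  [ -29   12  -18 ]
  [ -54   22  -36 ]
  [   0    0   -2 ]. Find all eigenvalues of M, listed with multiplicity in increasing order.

Characteristic polynomial: p(λ) = λ^3 + 9λ^2 + 24λ + 20 = (λ + 2)^2(λ + 5).
Roots (with multiplicity): -5, -2, -2.

-5, -2, -2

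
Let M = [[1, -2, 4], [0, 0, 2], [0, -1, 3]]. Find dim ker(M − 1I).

2

M − 1I = [[0, -2, 4], [0, -1, 2], [0, -1, 2]].
This matrix has rank 1, so its null space has dimension 3 − 1 = 2.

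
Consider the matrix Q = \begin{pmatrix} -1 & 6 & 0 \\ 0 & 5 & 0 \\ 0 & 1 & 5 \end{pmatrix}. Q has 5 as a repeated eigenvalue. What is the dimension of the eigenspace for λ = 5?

Q − 5I = [[-6, 6, 0], [0, 0, 0], [0, 1, 0]].
This matrix has rank 2, so its null space has dimension 3 − 2 = 1.

1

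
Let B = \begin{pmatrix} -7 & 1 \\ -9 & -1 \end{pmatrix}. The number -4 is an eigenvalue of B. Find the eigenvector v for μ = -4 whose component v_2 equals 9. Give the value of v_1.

B + 4I = [[-3, 1], [-9, 3]].
Solving (B + 4I)v = 0 gives the eigenspace spanned by (3, 9).
With v_2 = 9, v = (3, 9), so v_1 = 3.

3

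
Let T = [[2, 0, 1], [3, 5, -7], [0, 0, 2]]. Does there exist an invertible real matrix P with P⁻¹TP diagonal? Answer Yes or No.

Characteristic polynomial: p(λ) = λ^3 - 9λ^2 + 24λ - 20 = (λ - 5)(λ - 2)^2.
λ = 2 has algebraic multiplicity 2; rank(T − 2I) = 2, so geometric multiplicity = 1.
Geometric multiplicity < algebraic multiplicity, so T is not diagonalizable.

No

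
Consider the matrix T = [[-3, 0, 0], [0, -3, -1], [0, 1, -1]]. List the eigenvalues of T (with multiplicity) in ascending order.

-3, -2, -2

Characteristic polynomial: p(μ) = μ^3 + 7μ^2 + 16μ + 12 = (μ + 2)^2(μ + 3).
Roots (with multiplicity): -3, -2, -2.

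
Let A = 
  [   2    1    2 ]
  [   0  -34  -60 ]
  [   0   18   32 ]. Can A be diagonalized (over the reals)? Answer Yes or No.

No

Characteristic polynomial: p(s) = s^3 - 12s + 16 = (s - 2)^2(s + 4).
s = 2 has algebraic multiplicity 2; rank(A − 2I) = 2, so geometric multiplicity = 1.
Geometric multiplicity < algebraic multiplicity, so A is not diagonalizable.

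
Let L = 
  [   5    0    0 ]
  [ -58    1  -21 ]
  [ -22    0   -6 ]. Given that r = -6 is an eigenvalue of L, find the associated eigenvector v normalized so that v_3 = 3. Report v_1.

0

L + 6I = [[11, 0, 0], [-58, 7, -21], [-22, 0, 0]].
Solving (L + 6I)v = 0 gives the eigenspace spanned by (0, 9, 3).
With v_3 = 3, v = (0, 9, 3), so v_1 = 0.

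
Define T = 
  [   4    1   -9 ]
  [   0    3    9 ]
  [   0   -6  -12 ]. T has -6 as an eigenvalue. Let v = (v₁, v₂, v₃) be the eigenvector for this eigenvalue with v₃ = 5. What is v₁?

T + 6I = [[10, 1, -9], [0, 9, 9], [0, -6, -6]].
Solving (T + 6I)v = 0 gives the eigenspace spanned by (5, -5, 5).
With v₃ = 5, v = (5, -5, 5), so v₁ = 5.

5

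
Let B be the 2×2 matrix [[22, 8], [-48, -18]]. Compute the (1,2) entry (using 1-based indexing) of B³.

Characteristic polynomial: r^2 - 4r - 12 = (r - 6)(r + 2), so the eigenvalues are -2, 6.
r=6: eigenvector (1, -2).
r=-2: eigenvector (-1, 3).
P = [[1, -1], [-2, 3]], D = diag(6, -2), P⁻¹ = [[3, 1], [2, 1]].
B³ = P·diag(216, -8)·P⁻¹ = [[664, 224], [-1344, -456]].
The requested entry is 224.

224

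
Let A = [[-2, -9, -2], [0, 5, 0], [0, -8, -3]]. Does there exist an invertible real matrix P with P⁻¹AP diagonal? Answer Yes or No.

Characteristic polynomial: p(s) = s^3 - 19s - 30 = (s - 5)(s + 2)(s + 3).
All 3 eigenvalues are distinct, so A is diagonalizable.

Yes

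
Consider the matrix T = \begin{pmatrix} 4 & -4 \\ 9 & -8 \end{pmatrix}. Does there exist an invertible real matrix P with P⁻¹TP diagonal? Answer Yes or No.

Characteristic polynomial: p(s) = s^2 + 4s + 4 = (s + 2)^2.
s = -2 has algebraic multiplicity 2; rank(T + 2I) = 1, so geometric multiplicity = 1.
Geometric multiplicity < algebraic multiplicity, so T is not diagonalizable.

No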